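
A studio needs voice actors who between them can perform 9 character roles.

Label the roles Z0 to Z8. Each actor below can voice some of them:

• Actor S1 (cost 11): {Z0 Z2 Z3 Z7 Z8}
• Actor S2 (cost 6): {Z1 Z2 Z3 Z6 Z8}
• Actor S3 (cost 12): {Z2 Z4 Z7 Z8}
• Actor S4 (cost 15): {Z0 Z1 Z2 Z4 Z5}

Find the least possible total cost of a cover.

32

S1, S2, S4 together cover every role (S1 ∪ S2 ∪ S4 = {Z0, Z1, Z2, Z3, Z4, Z5, Z6, Z7, Z8}); total cost 11 + 6 + 15 = 32.
No covering selection has total cost below 32.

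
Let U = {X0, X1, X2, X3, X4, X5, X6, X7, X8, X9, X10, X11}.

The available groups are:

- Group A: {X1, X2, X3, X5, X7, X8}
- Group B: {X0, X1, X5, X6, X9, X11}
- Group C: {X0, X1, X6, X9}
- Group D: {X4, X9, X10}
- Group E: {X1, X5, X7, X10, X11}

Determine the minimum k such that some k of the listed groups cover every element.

3

A, B, and D cover everything between them: the union {X0, X1, X2, X3, X4, X5, X6, X7, X8, X9, X10, X11} is all of U.
Only A contains X2, so A is forced; the remaining 6 elements need at least 2 more groups (each remaining group adds at most 4) — so at least 3 groups are needed, and 3 is optimal.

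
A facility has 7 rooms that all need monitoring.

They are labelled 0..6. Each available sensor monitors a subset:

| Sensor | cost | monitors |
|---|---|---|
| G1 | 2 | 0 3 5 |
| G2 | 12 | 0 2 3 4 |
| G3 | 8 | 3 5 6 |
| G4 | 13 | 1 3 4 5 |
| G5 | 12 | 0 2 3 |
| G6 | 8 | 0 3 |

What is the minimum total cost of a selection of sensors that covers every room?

33

G3, G4, G5 together cover every room (G3 ∪ G4 ∪ G5 = {0, 1, 2, 3, 4, 5, 6}); total cost 8 + 13 + 12 = 33.
The greedy pick G1, G2, G3, G4 costs 35; no covering selection beats 33.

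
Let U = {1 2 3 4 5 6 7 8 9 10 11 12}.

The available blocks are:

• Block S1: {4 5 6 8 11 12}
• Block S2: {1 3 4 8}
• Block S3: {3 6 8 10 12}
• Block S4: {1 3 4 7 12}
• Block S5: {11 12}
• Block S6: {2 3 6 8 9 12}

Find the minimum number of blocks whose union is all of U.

Take {S1, S3, S4, S6}. Their union is {1, 2, 3, 4, 5, 6, 7, 8, 9, 10, 11, 12}, which is all 12 elements.
Only S3 contains 10, so S3 is forced; the remaining 7 elements need at least 3 more blocks (each remaining block adds at most 3) — so at least 4 blocks are needed, and 4 is optimal.

4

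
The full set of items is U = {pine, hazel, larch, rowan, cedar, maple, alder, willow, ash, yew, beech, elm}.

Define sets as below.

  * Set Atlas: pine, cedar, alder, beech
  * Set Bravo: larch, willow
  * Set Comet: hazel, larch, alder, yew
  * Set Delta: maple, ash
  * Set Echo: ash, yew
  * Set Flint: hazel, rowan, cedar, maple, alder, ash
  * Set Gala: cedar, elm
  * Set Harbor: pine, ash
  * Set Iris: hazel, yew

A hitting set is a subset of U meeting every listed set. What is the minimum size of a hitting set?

4

H = {larch, cedar, ash, yew} meets every set (each contains at least one member of H), and |H| = 4.
The sets Bravo, Delta, Gala, Iris are pairwise disjoint, so any hitting set needs a separate item for each — at least 4. Hence 4 is optimal.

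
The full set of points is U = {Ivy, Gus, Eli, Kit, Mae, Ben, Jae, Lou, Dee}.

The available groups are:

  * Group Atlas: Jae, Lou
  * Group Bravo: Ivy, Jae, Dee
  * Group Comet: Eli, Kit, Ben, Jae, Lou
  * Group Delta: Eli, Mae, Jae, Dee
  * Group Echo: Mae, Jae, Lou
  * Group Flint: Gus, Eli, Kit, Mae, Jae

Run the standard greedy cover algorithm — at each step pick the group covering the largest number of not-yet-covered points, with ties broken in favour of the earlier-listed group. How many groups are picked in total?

3

Greedy: pick Comet (covers 5 new) → pick Bravo (covers 2 new) → pick Flint (covers 2 new). Total picks: 3.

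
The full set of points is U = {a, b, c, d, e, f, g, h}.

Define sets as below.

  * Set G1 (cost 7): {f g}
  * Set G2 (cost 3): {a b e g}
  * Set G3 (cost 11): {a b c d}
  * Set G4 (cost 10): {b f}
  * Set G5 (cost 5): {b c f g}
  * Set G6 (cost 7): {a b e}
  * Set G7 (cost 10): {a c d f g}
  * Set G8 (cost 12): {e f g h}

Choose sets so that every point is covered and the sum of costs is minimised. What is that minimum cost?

23

G3, G8 together cover every point (G3 ∪ G8 = {a, b, c, d, e, f, g, h}); total cost 11 + 12 = 23.
The greedy pick G2, G5, G7, G8 costs 30; no covering selection beats 23.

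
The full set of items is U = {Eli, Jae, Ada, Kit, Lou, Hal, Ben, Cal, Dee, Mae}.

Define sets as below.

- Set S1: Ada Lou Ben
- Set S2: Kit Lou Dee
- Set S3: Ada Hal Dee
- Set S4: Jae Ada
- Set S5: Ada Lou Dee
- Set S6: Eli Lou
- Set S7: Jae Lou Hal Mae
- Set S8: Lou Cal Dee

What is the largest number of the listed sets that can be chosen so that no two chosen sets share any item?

S4, S8 are pairwise disjoint (S4={Jae,Ada}; S8={Lou,Cal,Dee}).
Every remaining set overlaps one of these, and no 3 of the listed sets are pairwise disjoint, so 2 is the maximum.

2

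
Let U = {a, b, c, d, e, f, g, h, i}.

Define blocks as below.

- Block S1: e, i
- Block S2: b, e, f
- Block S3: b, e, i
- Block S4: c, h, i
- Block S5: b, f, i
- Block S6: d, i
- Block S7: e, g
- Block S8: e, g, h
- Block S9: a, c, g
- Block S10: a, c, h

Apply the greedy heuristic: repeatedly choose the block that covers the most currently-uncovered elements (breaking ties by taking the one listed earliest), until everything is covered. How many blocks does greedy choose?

4

Greedy: pick S2 (covers 3 new) → pick S4 (covers 3 new) → pick S9 (covers 2 new) → pick S6 (covers 1 new). Total picks: 4.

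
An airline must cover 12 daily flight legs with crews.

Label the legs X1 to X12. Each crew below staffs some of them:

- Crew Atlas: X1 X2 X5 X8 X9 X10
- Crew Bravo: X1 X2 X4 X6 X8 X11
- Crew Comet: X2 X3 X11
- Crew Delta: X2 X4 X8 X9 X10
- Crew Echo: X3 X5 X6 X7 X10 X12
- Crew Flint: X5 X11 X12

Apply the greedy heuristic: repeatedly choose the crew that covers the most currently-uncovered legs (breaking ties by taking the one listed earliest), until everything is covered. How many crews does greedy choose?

Greedy: pick Atlas (covers 6 new) → pick Echo (covers 4 new) → pick Bravo (covers 2 new). Total picks: 3.

3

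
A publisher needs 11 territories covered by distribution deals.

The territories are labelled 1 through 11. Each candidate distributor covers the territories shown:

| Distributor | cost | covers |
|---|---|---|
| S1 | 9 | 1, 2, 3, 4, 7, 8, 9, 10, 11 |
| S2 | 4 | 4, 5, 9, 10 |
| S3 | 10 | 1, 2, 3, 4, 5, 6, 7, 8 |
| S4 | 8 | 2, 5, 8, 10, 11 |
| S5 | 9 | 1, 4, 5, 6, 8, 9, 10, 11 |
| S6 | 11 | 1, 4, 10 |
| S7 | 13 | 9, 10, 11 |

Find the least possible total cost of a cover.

18

S1, S5 together cover every territory (S1 ∪ S5 = {1, 2, 3, 4, 5, 6, 7, 8, 9, 10, 11}); total cost 9 + 9 = 18.
The greedy pick S1, S2, S5 costs 22; no covering selection beats 18.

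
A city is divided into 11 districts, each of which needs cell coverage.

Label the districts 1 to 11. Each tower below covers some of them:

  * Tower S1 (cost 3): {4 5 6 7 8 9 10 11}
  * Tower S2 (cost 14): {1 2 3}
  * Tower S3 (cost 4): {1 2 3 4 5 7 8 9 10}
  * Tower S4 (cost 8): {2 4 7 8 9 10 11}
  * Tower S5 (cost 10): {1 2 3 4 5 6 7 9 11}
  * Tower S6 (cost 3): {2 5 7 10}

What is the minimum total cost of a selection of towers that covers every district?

S1, S3 together cover every district (S1 ∪ S3 = {1, 2, 3, 4, 5, 6, 7, 8, 9, 10, 11}); total cost 3 + 4 = 7.
No covering selection has total cost below 7.

7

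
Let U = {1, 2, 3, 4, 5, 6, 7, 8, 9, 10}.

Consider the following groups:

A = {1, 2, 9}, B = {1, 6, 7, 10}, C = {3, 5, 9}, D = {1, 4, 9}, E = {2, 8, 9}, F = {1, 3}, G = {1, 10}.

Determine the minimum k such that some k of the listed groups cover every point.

4

B and C and D and E together: B ∪ C ∪ D ∪ E = {1, 2, 3, 4, 5, 6, 7, 8, 9, 10} — every point is covered.
Only D contains 4, so D is forced; the remaining 7 points need at least 3 more groups (each remaining group adds at most 3) — so at least 4 groups are needed, and 4 is optimal.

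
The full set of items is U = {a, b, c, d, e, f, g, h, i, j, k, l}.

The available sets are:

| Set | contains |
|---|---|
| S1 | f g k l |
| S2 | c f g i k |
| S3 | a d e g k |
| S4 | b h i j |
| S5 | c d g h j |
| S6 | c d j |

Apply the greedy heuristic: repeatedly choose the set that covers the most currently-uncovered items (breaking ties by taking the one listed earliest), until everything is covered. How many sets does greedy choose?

Greedy: pick S2 (covers 5 new) → pick S3 (covers 3 new) → pick S4 (covers 3 new) → pick S1 (covers 1 new). Total picks: 4.

4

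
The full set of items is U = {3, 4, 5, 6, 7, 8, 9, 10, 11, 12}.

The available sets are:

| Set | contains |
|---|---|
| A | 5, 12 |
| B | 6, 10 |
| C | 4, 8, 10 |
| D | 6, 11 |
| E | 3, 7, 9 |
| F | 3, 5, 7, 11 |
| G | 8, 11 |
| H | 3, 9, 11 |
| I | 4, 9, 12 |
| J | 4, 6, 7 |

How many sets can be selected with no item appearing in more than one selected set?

4

A, C, D, E are pairwise disjoint (A={5,12}; C={4,8,10}; D={6,11}; E={3,7,9}).
Every remaining set overlaps one of these, and no 5 of the listed sets are pairwise disjoint, so 4 is the maximum.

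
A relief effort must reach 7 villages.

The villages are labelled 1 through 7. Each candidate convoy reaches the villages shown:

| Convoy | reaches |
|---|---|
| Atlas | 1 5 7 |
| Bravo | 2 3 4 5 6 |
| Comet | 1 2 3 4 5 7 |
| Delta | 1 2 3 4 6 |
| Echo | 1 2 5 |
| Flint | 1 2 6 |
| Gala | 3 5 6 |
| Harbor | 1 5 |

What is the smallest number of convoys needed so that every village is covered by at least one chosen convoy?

Comet and Delta together: Comet ∪ Delta = {1, 2, 3, 4, 5, 6, 7} — every village is covered.
No single convoy has all 7 villages (the largest, Comet, has 6), so 2 is optimal.

2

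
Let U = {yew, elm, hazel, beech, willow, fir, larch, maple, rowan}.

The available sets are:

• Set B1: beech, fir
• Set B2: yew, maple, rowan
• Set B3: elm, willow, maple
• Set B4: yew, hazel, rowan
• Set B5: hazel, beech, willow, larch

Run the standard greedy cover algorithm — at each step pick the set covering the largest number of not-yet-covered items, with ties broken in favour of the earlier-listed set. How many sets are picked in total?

4

Greedy: pick B5 (covers 4 new) → pick B2 (covers 3 new) → pick B1 (covers 1 new) → pick B3 (covers 1 new). Total picks: 4.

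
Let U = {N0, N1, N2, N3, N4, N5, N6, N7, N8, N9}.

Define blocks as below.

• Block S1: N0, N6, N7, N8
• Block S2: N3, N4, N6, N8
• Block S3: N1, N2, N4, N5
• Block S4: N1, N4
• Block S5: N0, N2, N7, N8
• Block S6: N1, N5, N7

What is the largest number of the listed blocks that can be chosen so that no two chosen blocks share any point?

S1, S4 are pairwise disjoint (S1={N0,N6,N7,N8}; S4={N1,N4}).
Every remaining block overlaps one of these, and no 3 of the listed blocks are pairwise disjoint, so 2 is the maximum.

2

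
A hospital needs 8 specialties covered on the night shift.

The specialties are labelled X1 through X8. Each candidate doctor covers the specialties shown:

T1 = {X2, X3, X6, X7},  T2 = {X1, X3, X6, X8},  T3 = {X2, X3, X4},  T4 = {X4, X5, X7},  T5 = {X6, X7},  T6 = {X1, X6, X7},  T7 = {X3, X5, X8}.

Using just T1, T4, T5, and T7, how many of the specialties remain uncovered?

Union of T1, T4, T5, T7 = {X2, X3, X4, X5, X6, X7, X8}.
Not covered: X1 — 1 specialty.

1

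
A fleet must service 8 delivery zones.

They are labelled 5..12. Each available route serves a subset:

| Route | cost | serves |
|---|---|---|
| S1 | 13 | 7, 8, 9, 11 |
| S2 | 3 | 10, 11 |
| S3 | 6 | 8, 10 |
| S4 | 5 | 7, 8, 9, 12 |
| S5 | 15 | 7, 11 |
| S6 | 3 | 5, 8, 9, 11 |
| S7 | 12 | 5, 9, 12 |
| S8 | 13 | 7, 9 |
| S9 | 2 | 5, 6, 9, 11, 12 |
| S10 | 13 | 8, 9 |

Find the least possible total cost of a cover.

10

S2, S4, S9 together cover every zone (S2 ∪ S4 ∪ S9 = {5, 6, 7, 8, 9, 10, 11, 12}); total cost 3 + 5 + 2 = 10.
No covering selection has total cost below 10.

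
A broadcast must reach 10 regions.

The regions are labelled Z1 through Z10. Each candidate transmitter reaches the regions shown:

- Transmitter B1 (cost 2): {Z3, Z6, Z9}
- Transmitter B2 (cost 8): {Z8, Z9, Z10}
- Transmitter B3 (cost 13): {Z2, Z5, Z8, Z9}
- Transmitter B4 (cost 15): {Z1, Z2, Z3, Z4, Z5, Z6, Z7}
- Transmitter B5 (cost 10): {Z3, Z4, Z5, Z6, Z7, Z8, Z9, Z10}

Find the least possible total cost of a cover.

B2, B4 together cover every region (B2 ∪ B4 = {Z1, Z2, Z3, Z4, Z5, Z6, Z7, Z8, Z9, Z10}); total cost 8 + 15 = 23.
The greedy pick B1, B5, B4 costs 27; no covering selection beats 23.

23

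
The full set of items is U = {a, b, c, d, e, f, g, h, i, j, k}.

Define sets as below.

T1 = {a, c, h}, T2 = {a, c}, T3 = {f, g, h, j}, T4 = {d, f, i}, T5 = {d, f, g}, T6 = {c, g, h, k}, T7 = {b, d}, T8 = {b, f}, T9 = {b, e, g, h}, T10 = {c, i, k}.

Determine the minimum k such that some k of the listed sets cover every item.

5

T2 and T3 and T7 and T9 and T10 together: T2 ∪ T3 ∪ T7 ∪ T9 ∪ T10 = {a, b, c, d, e, f, g, h, i, j, k} — every item is covered.
No 4 of the 10 sets cover everything (all 210 combinations miss at least one item), so 5 is optimal.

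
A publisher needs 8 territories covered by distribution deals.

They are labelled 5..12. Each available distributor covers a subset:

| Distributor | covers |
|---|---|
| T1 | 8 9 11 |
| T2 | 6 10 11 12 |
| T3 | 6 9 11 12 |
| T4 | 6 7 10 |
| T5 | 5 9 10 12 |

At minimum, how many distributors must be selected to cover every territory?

T1 and T4 and T5 together: T1 ∪ T4 ∪ T5 = {5, 6, 7, 8, 9, 10, 11, 12} — every territory is covered.
Only T5 contains 5, so T5 is forced; the remaining 4 territories need at least 2 more distributors (each remaining distributor adds at most 2) — so at least 3 distributors are needed, and 3 is optimal.

3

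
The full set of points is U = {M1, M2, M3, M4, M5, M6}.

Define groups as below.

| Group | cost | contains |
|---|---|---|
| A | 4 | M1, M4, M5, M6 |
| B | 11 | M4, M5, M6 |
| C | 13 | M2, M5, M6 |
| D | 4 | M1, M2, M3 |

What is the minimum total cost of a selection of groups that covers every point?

8

A, D together cover every point (A ∪ D = {M1, M2, M3, M4, M5, M6}); total cost 4 + 4 = 8.
No covering selection has total cost below 8.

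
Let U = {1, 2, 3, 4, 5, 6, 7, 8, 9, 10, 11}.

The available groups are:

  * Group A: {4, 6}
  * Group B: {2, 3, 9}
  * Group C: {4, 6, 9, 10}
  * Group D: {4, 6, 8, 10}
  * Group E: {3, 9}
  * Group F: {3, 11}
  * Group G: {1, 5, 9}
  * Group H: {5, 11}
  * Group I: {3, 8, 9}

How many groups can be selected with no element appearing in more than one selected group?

3

D, E, H are pairwise disjoint (D={4,6,8,10}; E={3,9}; H={5,11}).
Every remaining group overlaps one of these, and no 4 of the listed groups are pairwise disjoint, so 3 is the maximum.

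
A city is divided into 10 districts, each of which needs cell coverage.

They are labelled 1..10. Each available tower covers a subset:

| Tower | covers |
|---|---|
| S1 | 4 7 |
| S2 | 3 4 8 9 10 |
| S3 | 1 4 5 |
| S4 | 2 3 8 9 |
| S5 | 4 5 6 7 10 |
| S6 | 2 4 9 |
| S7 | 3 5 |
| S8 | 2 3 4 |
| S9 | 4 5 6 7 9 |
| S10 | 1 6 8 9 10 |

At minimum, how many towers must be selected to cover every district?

3

S8 and S9 and S10 together: S8 ∪ S9 ∪ S10 = {1, 2, 3, 4, 5, 6, 7, 8, 9, 10} — every district is covered.
No 2 of the 10 towers cover everything (all 45 combinations miss at least one district), so 3 is optimal.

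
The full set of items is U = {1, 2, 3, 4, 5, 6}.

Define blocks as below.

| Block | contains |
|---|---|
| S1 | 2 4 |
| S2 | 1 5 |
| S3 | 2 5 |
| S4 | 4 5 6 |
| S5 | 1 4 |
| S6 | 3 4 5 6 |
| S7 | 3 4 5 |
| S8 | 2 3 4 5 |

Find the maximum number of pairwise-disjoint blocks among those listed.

2

S3, S5 are pairwise disjoint (S3={2,5}; S5={1,4}).
Every remaining block overlaps one of these, and no 3 of the listed blocks are pairwise disjoint, so 2 is the maximum.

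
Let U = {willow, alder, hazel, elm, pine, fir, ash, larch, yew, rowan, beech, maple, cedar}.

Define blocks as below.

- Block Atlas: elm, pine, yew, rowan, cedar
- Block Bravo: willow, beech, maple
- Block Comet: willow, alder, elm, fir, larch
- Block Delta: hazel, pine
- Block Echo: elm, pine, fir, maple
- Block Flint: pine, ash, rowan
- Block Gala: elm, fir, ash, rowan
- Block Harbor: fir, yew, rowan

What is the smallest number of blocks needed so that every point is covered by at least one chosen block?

5

Atlas, Bravo, Comet, Delta, and Gala cover everything between them: the union {willow, alder, hazel, elm, pine, fir, ash, larch, yew, rowan, beech, maple, cedar} is all of U.
No 4 of the 8 blocks cover everything (all 70 combinations miss at least one point), so 5 is optimal.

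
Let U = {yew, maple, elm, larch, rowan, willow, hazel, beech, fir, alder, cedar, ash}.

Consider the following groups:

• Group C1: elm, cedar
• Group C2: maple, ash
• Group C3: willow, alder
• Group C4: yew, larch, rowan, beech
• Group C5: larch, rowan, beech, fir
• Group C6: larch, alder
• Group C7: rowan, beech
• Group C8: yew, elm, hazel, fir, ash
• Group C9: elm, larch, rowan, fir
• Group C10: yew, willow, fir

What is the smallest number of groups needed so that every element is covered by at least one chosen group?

Take {C1, C2, C3, C4, C8}. Their union is {yew, maple, elm, larch, rowan, willow, hazel, beech, fir, alder, cedar, ash}, which is all 12 elements.
No 4 of the 10 groups cover everything (all 210 combinations miss at least one element), so 5 is optimal.

5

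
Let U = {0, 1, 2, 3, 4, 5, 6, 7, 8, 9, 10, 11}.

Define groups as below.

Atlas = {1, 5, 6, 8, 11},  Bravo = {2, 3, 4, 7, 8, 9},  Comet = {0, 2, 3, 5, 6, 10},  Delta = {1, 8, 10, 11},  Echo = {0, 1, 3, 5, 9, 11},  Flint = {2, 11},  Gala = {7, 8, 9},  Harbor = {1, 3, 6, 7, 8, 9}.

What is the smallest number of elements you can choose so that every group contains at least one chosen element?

3

Take H = {8, 10, 11}. Each listed group contains at least one of these, so H is a hitting set of size 3.
No choice of 2 elements meets every group, so 3 is the minimum.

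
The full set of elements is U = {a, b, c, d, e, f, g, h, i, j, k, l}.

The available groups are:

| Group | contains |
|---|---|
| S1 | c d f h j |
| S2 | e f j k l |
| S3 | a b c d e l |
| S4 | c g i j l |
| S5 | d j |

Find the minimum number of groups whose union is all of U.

4

Take {S1, S2, S3, S4}. Their union is {a, b, c, d, e, f, g, h, i, j, k, l}, which is all 12 elements.
No 3 of the 5 groups cover everything (all 10 combinations miss at least one element), so 4 is optimal.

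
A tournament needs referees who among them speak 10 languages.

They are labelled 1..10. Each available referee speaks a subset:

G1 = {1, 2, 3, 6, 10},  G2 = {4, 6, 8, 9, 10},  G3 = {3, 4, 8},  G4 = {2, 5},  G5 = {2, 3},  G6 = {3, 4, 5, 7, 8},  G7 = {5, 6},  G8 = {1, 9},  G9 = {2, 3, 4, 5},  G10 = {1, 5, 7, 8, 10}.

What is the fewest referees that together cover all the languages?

G2 and G5 and G10 together: G2 ∪ G5 ∪ G10 = {1, 2, 3, 4, 5, 6, 7, 8, 9, 10} — every language is covered.
No 2 of the 10 referees cover everything (all 45 combinations miss at least one language), so 3 is optimal.

3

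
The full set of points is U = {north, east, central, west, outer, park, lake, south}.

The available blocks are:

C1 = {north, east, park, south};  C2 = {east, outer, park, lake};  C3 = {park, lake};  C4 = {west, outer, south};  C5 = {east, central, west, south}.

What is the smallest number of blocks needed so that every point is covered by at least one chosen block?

Take {C1, C2, C5}. Their union is {north, east, central, west, outer, park, lake, south}, which is all 8 points.
Only C1 contains north, so C1 is forced; the remaining 4 points need at least 2 more blocks (each remaining block adds at most 2) — so at least 3 blocks are needed, and 3 is optimal.

3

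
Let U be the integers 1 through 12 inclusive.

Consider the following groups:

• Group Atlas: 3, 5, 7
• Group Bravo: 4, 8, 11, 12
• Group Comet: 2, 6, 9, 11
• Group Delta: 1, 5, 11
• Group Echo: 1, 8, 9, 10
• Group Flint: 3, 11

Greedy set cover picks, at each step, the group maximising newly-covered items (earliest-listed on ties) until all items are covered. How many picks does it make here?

Greedy: pick Bravo (covers 4 new) → pick Atlas (covers 3 new) → pick Comet (covers 3 new) → pick Echo (covers 2 new). Total picks: 4.

4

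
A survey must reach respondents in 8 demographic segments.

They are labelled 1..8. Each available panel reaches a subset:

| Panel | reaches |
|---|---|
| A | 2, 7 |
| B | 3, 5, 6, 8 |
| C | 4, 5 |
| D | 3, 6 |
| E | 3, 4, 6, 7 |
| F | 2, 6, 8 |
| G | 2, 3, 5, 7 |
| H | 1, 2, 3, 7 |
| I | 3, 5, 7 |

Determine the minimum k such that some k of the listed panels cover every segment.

3

B and E and H together: B ∪ E ∪ H = {1, 2, 3, 4, 5, 6, 7, 8} — every segment is covered.
Only H contains 1, so H is forced; the remaining 4 segments need at least 2 more panels (each remaining panel adds at most 3) — so at least 3 panels are needed, and 3 is optimal.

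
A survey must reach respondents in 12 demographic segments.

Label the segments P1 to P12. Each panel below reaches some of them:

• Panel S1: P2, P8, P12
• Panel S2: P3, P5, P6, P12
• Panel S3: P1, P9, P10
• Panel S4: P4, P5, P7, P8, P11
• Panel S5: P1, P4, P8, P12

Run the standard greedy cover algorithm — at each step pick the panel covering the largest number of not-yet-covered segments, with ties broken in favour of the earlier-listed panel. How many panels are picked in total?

4

Greedy: pick S4 (covers 5 new) → pick S2 (covers 3 new) → pick S3 (covers 3 new) → pick S1 (covers 1 new). Total picks: 4.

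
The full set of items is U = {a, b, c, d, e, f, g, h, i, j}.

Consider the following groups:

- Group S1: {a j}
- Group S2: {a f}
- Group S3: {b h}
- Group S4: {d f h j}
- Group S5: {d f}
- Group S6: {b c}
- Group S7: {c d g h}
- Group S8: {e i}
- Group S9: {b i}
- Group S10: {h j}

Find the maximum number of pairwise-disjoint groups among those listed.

4

S1, S3, S5, S8 are pairwise disjoint (S1={a,j}; S3={b,h}; S5={d,f}; S8={e,i}).
Every remaining group overlaps one of these, and no 5 of the listed groups are pairwise disjoint, so 4 is the maximum.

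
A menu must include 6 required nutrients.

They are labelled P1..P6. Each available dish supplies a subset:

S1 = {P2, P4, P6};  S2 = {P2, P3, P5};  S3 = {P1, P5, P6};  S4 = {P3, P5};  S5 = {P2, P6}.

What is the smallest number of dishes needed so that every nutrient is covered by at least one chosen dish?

3

Take {S1, S3, S4}. Their union is {P1, P2, P3, P4, P5, P6}, which is all 6 nutrients.
Only S3 contains P1, so S3 is forced; the remaining 3 nutrients need at least 2 more dishes (each remaining dish adds at most 2) — so at least 3 dishes are needed, and 3 is optimal.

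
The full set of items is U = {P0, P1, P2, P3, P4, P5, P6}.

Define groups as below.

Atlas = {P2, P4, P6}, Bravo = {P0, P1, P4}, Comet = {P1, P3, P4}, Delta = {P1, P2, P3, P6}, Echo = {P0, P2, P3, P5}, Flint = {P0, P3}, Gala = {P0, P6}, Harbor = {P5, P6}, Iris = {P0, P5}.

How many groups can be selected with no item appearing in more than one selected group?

2

Bravo, Harbor are pairwise disjoint (Bravo={P0,P1,P4}; Harbor={P5,P6}).
Every remaining group overlaps one of these, and no 3 of the listed groups are pairwise disjoint, so 2 is the maximum.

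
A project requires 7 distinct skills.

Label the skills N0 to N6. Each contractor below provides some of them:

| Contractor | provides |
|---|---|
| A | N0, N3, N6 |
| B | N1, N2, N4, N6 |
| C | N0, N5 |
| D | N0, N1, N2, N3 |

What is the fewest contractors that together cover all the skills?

3

Take {A, B, C}. Their union is {N0, N1, N2, N3, N4, N5, N6}, which is all 7 skills.
Only B contains N4, so B is forced; the remaining 3 skills need at least 2 more contractors (each remaining contractor adds at most 2) — so at least 3 contractors are needed, and 3 is optimal.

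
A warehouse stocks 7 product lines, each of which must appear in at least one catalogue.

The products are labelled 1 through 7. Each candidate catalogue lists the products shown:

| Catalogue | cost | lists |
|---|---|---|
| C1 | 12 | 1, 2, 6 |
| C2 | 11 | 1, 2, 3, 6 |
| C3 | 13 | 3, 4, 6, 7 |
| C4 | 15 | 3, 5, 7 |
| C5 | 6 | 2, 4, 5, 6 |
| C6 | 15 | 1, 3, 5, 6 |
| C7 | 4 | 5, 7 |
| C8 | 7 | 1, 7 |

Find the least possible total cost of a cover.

21

C2, C5, C7 together cover every product (C2 ∪ C5 ∪ C7 = {1, 2, 3, 4, 5, 6, 7}); total cost 11 + 6 + 4 = 21.
The greedy pick C5, C8, C2 costs 24; no covering selection beats 21.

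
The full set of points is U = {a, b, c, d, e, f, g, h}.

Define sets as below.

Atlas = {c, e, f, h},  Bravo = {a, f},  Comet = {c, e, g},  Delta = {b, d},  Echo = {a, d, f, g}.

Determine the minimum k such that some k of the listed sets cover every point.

Atlas and Delta and Echo together: Atlas ∪ Delta ∪ Echo = {a, b, c, d, e, f, g, h} — every point is covered.
Only Delta contains b, so Delta is forced; the remaining 6 points need at least 2 more sets (each remaining set adds at most 4) — so at least 3 sets are needed, and 3 is optimal.

3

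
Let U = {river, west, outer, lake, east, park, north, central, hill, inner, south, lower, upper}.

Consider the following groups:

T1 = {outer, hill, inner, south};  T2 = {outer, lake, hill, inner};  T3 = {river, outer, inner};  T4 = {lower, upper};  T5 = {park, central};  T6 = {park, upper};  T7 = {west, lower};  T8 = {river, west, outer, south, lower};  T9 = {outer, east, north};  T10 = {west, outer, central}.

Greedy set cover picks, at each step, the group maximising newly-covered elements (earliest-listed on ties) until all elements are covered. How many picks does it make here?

5

Greedy: pick T8 (covers 5 new) → pick T2 (covers 3 new) → pick T5 (covers 2 new) → pick T9 (covers 2 new) → pick T4 (covers 1 new). Total picks: 5.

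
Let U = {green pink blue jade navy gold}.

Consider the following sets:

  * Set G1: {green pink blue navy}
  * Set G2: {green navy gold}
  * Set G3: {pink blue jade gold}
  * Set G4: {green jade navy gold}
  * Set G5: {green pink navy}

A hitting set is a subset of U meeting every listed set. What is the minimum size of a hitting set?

The 2 elements {blue, navy} hit every set.
No single element lies in every set, so at least 2 are needed and 2 is optimal.

2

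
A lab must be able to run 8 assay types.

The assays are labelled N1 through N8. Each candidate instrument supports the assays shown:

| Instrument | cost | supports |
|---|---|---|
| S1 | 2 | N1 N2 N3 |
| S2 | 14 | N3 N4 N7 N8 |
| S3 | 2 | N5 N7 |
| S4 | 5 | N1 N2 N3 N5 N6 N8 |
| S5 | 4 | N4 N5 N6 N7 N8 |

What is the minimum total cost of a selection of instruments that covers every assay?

6

S1, S5 together cover every assay (S1 ∪ S5 = {N1, N2, N3, N4, N5, N6, N7, N8}); total cost 2 + 4 = 6.
No covering selection has total cost below 6.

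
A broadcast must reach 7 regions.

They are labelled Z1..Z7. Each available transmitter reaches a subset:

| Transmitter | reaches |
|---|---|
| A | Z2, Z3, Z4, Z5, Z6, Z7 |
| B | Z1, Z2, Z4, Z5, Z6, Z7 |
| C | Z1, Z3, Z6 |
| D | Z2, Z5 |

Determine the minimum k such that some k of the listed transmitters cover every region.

2

A and C together: A ∪ C = {Z1, Z2, Z3, Z4, Z5, Z6, Z7} — every region is covered.
No single transmitter has all 7 regions (the largest, A, has 6), so 2 is optimal.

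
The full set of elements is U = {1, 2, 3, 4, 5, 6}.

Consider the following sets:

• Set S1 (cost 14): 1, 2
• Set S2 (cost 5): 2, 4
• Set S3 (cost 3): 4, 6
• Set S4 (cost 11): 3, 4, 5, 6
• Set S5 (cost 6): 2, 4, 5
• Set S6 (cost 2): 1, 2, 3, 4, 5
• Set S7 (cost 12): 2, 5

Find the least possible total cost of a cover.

S3, S6 together cover every element (S3 ∪ S6 = {1, 2, 3, 4, 5, 6}); total cost 3 + 2 = 5.
No covering selection has total cost below 5.

5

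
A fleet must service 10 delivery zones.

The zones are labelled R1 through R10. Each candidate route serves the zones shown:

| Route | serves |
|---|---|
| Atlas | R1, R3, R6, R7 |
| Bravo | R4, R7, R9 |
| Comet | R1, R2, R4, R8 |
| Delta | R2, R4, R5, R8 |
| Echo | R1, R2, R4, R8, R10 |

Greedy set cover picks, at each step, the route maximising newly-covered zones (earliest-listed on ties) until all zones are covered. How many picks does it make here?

4

Greedy: pick Echo (covers 5 new) → pick Atlas (covers 3 new) → pick Bravo (covers 1 new) → pick Delta (covers 1 new). Total picks: 4.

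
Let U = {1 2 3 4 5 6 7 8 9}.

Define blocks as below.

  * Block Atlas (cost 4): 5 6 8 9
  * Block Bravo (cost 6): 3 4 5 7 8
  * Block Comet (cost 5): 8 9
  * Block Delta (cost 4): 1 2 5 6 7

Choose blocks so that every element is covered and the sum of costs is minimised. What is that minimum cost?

Atlas, Bravo, Delta together cover every element (Atlas ∪ Bravo ∪ Delta = {1, 2, 3, 4, 5, 6, 7, 8, 9}); total cost 4 + 6 + 4 = 14.
No covering selection has total cost below 14.

14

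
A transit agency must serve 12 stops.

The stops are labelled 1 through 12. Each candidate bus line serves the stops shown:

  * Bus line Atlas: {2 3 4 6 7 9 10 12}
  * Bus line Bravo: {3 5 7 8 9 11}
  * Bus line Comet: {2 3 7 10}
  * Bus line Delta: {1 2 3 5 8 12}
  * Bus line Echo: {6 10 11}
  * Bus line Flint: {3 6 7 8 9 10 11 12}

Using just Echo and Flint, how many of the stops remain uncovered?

4

Union of Echo, Flint = {3, 6, 7, 8, 9, 10, 11, 12}.
Not covered: 1, 2, 4, 5 — 4 stops.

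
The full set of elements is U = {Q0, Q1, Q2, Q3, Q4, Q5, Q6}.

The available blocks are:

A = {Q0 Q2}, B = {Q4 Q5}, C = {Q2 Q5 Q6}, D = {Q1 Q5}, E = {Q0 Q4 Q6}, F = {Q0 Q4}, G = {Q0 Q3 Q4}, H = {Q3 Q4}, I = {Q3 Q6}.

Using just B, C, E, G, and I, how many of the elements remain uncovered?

Union of B, C, E, G, I = {Q0, Q2, Q3, Q4, Q5, Q6}.
Not covered: Q1 — 1 element.

1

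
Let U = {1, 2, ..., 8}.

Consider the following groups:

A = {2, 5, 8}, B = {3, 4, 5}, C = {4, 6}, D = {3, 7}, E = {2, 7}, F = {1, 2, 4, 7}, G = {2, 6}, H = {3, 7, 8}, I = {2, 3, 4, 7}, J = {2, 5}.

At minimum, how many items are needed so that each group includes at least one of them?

3

Take T = {2, 3, 4}. Each listed group contains at least one of these, so T is a hitting set of size 3.
The groups C, D, J are pairwise disjoint, so any hitting set needs a separate item for each — at least 3. Hence 3 is optimal.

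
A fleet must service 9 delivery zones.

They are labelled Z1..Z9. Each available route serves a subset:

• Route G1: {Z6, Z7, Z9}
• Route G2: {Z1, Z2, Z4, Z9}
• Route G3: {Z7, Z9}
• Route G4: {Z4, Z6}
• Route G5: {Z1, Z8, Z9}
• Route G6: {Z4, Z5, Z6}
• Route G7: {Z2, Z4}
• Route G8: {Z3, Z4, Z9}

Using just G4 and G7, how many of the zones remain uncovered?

Union of G4, G7 = {Z2, Z4, Z6}.
Not covered: Z1, Z3, Z5, Z7, Z8, Z9 — 6 zones.

6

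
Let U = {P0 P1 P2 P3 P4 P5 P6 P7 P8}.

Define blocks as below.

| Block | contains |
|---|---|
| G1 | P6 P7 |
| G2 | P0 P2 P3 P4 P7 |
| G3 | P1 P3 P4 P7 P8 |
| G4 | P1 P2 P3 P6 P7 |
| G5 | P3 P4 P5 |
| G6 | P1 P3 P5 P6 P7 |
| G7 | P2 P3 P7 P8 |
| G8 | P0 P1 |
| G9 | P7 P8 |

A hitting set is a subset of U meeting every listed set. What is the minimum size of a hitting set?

3

H = {P1, P5, P7} meets every block (each contains at least one member of H), and |H| = 3.
The blocks G5, G8, G9 are pairwise disjoint, so any hitting set needs a separate item for each — at least 3. Hence 3 is optimal.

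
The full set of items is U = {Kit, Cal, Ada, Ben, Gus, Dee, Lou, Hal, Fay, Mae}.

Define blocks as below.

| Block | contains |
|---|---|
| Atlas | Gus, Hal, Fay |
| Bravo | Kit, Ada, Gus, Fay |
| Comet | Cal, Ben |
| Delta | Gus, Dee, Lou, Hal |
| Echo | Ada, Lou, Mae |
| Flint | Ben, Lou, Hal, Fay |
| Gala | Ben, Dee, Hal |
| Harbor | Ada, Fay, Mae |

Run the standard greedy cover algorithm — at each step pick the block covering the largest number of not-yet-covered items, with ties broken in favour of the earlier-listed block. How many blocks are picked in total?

Greedy: pick Bravo (covers 4 new) → pick Delta (covers 3 new) → pick Comet (covers 2 new) → pick Echo (covers 1 new). Total picks: 4.

4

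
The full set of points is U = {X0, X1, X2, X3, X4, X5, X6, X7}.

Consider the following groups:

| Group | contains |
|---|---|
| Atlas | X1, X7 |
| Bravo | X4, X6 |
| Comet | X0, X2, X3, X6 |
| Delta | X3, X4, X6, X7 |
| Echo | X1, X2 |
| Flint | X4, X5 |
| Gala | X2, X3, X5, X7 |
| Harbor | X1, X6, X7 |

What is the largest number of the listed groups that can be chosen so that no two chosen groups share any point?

Atlas, Comet, Flint are pairwise disjoint (Atlas={X1,X7}; Comet={X0,X2,X3,X6}; Flint={X4,X5}).
Every remaining group overlaps one of these, and no 4 of the listed groups are pairwise disjoint, so 3 is the maximum.

3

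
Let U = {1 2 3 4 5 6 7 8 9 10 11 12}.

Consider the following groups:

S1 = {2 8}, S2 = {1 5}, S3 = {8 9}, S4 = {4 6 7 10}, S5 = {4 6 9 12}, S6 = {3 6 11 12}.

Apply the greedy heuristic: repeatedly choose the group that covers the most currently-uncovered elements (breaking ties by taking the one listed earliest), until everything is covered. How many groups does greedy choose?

5

Greedy: pick S4 (covers 4 new) → pick S6 (covers 3 new) → pick S1 (covers 2 new) → pick S2 (covers 2 new) → pick S3 (covers 1 new). Total picks: 5.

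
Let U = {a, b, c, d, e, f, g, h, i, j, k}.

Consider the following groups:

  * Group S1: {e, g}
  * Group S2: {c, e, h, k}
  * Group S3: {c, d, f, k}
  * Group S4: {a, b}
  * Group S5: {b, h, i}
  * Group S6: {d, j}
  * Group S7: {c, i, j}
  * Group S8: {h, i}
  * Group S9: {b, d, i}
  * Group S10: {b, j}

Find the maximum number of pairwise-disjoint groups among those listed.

S1, S3, S8, S10 are pairwise disjoint (S1={e,g}; S3={c,d,f,k}; S8={h,i}; S10={b,j}).
Every remaining group overlaps one of these, and no 5 of the listed groups are pairwise disjoint, so 4 is the maximum.

4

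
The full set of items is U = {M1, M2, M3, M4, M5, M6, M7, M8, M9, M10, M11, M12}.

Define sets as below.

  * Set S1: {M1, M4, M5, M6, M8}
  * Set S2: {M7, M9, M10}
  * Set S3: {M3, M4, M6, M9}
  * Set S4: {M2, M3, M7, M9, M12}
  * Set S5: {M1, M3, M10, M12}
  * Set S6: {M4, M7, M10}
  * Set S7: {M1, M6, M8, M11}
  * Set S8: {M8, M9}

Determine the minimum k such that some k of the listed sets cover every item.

S1 and S4 and S5 and S7 together: S1 ∪ S4 ∪ S5 ∪ S7 = {M1, M2, M3, M4, M5, M6, M7, M8, M9, M10, M11, M12} — every item is covered.
No 3 of the 8 sets cover everything (all 56 combinations miss at least one item), so 4 is optimal.

4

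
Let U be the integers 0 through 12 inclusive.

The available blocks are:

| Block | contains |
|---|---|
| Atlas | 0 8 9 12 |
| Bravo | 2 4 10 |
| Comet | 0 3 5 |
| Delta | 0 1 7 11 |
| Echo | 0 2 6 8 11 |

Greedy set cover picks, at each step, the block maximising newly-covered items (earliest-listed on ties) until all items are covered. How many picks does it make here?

5

Greedy: pick Echo (covers 5 new) → pick Atlas (covers 2 new) → pick Bravo (covers 2 new) → pick Comet (covers 2 new) → pick Delta (covers 2 new). Total picks: 5.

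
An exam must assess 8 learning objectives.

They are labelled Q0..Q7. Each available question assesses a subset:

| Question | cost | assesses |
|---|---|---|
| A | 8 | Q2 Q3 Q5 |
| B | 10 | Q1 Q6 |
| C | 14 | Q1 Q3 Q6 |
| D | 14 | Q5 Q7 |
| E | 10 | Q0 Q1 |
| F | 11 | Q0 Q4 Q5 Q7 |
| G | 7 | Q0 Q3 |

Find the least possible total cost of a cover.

29

A, B, F together cover every objective (A ∪ B ∪ F = {Q0, Q1, Q2, Q3, Q4, Q5, Q6, Q7}); total cost 8 + 10 + 11 = 29.
No covering selection has total cost below 29.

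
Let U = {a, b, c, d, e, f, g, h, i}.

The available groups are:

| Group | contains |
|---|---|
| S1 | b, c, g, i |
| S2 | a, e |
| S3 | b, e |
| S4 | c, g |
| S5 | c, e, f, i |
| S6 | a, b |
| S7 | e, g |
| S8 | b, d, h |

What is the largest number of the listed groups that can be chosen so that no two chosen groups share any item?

S2, S4, S8 are pairwise disjoint (S2={a,e}; S4={c,g}; S8={b,d,h}).
Every remaining group overlaps one of these, and no 4 of the listed groups are pairwise disjoint, so 3 is the maximum.

3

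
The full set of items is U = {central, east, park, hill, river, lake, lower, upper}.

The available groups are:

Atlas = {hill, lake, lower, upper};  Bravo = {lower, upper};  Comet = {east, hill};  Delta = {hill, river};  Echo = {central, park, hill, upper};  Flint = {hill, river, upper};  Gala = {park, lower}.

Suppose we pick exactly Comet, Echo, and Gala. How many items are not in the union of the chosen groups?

2

Union of Comet, Echo, Gala = {central, east, park, hill, lower, upper}.
Not covered: river, lake — 2 items.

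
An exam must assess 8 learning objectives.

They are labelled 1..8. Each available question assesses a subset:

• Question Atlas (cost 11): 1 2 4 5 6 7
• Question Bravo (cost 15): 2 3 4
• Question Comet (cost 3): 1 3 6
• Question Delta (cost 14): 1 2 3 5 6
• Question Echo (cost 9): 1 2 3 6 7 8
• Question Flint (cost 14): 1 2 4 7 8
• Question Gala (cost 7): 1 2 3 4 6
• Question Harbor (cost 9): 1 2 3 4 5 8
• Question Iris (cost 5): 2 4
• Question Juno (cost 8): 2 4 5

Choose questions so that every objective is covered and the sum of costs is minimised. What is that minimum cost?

17

Echo, Juno together cover every objective (Echo ∪ Juno = {1, 2, 3, 4, 5, 6, 7, 8}); total cost 9 + 8 = 17.
The greedy pick Comet, Harbor, Echo costs 21; no covering selection beats 17.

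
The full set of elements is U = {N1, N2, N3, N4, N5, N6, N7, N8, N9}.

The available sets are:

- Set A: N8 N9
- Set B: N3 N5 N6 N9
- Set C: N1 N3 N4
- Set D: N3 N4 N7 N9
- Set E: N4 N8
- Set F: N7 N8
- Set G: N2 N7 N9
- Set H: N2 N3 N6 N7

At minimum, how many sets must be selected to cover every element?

B, C, E, and H cover everything between them: the union {N1, N2, N3, N4, N5, N6, N7, N8, N9} is all of U.
Only B contains N5, so B is forced; the remaining 5 elements need at least 3 more sets (each remaining set adds at most 2) — so at least 4 sets are needed, and 4 is optimal.

4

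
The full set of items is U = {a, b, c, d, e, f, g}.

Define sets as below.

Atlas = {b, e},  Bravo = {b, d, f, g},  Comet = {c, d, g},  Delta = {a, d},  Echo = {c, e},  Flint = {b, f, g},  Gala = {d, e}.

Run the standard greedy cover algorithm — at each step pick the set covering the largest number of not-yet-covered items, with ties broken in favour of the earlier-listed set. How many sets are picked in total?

3

Greedy: pick Bravo (covers 4 new) → pick Echo (covers 2 new) → pick Delta (covers 1 new). Total picks: 3.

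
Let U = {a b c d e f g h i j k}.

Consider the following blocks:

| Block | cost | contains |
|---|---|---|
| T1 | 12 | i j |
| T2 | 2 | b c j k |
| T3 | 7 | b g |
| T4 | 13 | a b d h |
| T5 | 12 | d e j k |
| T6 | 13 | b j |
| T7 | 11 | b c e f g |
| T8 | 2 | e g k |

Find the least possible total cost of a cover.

T1, T2, T4, T7 together cover every item (T1 ∪ T2 ∪ T4 ∪ T7 = {a, b, c, d, e, f, g, h, i, j, k}); total cost 12 + 2 + 13 + 11 = 38.
The greedy pick T2, T8, T4, T7, T1 costs 40; no covering selection beats 38.

38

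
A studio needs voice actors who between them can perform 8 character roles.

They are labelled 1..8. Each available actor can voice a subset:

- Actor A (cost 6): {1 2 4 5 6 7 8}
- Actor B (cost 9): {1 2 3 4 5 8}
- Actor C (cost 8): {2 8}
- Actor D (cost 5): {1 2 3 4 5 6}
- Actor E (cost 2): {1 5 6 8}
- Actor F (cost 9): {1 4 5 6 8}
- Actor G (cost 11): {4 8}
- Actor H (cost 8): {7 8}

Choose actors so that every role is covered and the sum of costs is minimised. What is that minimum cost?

A, D together cover every role (A ∪ D = {1, 2, 3, 4, 5, 6, 7, 8}); total cost 6 + 5 = 11.
The greedy pick E, D, A costs 13; no covering selection beats 11.

11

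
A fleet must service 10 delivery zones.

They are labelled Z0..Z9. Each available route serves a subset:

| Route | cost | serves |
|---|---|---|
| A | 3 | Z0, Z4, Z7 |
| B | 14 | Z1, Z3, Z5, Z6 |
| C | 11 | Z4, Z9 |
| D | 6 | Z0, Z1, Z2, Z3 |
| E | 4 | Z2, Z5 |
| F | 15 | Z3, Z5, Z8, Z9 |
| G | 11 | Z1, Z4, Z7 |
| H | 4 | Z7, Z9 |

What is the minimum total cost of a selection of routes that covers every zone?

A, B, E, F together cover every zone (A ∪ B ∪ E ∪ F = {Z0, Z1, Z2, Z3, Z4, Z5, Z6, Z7, Z8, Z9}); total cost 3 + 14 + 4 + 15 = 36.
The greedy pick A, D, E, H, B, F costs 46; no covering selection beats 36.

36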